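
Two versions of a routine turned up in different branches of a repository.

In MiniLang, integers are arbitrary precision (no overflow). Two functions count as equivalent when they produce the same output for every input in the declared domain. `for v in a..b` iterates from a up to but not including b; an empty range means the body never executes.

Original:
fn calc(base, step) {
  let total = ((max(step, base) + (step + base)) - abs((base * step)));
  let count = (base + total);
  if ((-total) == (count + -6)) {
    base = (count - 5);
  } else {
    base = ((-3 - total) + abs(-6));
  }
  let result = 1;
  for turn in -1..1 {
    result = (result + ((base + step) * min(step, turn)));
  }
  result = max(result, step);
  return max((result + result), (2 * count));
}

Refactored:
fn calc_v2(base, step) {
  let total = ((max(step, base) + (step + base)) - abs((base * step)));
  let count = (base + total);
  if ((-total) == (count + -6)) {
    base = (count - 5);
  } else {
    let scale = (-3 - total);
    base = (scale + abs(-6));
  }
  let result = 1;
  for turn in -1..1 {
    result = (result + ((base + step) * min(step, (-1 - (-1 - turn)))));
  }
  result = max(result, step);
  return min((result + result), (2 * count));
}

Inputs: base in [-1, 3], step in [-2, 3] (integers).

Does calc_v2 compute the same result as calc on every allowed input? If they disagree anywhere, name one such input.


Evaluate both at base=-1, step=-2.
calc: total := -6 | count := -7 | ((-total) == (count + -6)): false | base := 9 | result := 1 | iter turn=-1: | result := -13 | iter turn=0: | result := -27 | result := -2 | result -4
calc_v2: total := -6 | count := -7 | ((-total) == (count + -6)): false | scale := 3 | base := 9 | result := 1 | iter turn=-1: | result := -13 | iter turn=0: | result := -27 | result := -2 | result -14
-4 against -14: the behavior changed.
verdict: not equivalent; witness: base=-1, step=-2


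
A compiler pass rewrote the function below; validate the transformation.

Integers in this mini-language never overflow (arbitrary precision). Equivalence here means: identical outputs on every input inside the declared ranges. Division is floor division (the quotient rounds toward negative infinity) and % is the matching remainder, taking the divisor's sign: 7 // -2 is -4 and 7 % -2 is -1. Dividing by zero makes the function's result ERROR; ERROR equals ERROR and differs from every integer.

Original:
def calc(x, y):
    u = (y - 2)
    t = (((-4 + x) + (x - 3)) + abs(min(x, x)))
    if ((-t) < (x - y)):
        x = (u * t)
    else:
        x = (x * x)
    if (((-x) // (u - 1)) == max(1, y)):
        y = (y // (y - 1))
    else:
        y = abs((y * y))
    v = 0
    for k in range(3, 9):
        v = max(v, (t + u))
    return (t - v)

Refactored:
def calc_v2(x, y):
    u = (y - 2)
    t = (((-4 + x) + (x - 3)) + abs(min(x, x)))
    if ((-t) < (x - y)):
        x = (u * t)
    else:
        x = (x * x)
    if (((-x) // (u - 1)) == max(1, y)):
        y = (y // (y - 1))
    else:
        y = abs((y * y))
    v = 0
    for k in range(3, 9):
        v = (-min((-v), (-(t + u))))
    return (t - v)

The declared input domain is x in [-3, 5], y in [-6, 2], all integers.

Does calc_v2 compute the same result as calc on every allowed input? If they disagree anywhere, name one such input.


Side by side, the visible changes include: min/max/abs usage differs.
Spot check at x=-1, y=-5 — calc: u becomes -7; next t becomes -8; next ((-t) < (x - y)) evaluates to false; next x becomes 1; next (((-x) // (u - 1)) == max(1, y)) evaluates to false; next y becomes 25; next v becomes 0; next at k=3:; next v becomes 0; next at k=4:; next v becomes 0; next at k=5:; next v becomes 0; next at k=6:; next v becomes 0; next at k=7:; next v becomes 0; next at k=8:; next v becomes 0; next final value -8. calc_v2: u becomes -7; next t becomes -8; next ((-t) < (x - y)) evaluates to false; next x becomes 1; next (((-x) // (u - 1)) == max(1, y)) evaluates to false; next y becomes 25; next v becomes 0; next at k=3:; next v becomes 0; next at k=4:; next v becomes 0; next at k=5:; next v becomes 0; next at k=6:; next v becomes 0; next at k=7:; next v becomes 0; next at k=8:; next v becomes 0; next final value -8. Both give -8.
Every one of the 81 inputs gives matching results.
verdict: equivalent


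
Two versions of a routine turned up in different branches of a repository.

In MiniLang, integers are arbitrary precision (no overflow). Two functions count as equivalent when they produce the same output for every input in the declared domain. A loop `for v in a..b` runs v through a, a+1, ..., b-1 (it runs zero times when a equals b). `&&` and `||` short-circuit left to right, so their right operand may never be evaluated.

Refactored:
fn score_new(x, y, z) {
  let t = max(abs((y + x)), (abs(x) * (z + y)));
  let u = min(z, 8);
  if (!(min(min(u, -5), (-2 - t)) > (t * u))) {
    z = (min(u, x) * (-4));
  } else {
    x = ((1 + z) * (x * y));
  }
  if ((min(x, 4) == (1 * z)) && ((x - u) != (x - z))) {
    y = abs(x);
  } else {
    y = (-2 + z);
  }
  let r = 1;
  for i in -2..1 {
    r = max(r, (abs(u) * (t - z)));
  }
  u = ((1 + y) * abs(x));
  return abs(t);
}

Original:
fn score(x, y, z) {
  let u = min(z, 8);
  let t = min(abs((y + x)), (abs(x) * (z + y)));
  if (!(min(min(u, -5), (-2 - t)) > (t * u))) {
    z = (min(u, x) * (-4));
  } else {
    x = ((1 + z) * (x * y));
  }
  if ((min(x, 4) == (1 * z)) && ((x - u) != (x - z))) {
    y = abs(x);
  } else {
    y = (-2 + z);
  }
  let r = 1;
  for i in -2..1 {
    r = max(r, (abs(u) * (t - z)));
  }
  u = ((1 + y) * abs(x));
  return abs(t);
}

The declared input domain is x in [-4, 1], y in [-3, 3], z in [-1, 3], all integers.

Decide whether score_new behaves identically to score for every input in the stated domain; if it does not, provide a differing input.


Not equivalent: x=-4, y=-3, z=-1 separates them (16 vs 7).
score: u := -1 | t := -16 | (!(min(min(u, -5), (-2 - t)) > (t * u))): true | z := 16 | ((min(x, 4) == (1 * z)) && ((x - u) != (x - z))): false | y := 14 | r := 1 | iter i=-2: | r := 1 | iter i=-1: | r := 1 | iter i=0: | r := 1 | u := 60 | result 16
score_new: t := 7 | u := -1 | (!(min(min(u, -5), (-2 - t)) > (t * u))): true | z := 16 | ((min(x, 4) == (1 * z)) && ((x - u) != (x - z))): false | y := 14 | r := 1 | iter i=-2: | r := 1 | iter i=-1: | r := 1 | iter i=0: | r := 1 | u := 60 | result 7
verdict: not equivalent; witness: x=-4, y=-3, z=-1


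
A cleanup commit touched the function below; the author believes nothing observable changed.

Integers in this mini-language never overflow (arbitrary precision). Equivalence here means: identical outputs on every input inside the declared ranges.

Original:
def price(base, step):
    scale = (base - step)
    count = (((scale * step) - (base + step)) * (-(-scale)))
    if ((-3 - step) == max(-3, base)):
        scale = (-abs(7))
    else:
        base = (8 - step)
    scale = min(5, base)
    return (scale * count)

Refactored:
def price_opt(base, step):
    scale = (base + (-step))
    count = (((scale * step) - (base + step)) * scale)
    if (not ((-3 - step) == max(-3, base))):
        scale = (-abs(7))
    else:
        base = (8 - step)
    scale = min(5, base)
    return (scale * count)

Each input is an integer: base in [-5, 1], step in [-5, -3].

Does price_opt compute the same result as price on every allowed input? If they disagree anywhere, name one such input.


The rewrite breaks on base=-5, step=-4, where the results are -65 and 65.
price: scale becomes -1; next count becomes -13; next ((-3 - step) == max(-3, base)) evaluates to false; next base becomes 12; next scale becomes 5; next final value -65
price_opt: scale becomes -1; next count becomes -13; next (not ((-3 - step) == max(-3, base))) evaluates to true; next scale becomes -7; next scale becomes -5; next final value 65
verdict: not equivalent; witness: base=-5, step=-4


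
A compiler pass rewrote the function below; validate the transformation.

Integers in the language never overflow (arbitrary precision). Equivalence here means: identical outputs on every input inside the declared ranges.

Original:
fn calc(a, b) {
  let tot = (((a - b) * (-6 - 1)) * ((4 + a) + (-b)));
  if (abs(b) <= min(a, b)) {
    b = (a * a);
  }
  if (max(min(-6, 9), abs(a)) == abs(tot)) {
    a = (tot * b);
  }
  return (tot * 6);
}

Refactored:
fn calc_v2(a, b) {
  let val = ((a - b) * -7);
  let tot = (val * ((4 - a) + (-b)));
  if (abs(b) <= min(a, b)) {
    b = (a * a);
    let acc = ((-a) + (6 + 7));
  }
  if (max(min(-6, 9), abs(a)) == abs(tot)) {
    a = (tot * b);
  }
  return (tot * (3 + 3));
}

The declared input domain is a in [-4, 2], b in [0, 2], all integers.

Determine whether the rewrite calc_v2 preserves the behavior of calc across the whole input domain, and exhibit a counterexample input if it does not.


The rewrite breaks on a=-4, b=0, where the results are 0 and 1344.
calc: tot becomes 0; next (abs(b) <= min(a, b)) evaluates to false; next (max(min(-6, 9), abs(a)) == abs(tot)) evaluates to false; next final value 0
calc_v2: val becomes 28; next tot becomes 224; next (abs(b) <= min(a, b)) evaluates to false; next (max(min(-6, 9), abs(a)) == abs(tot)) evaluates to false; next final value 1344
verdict: not equivalent; witness: a=-4, b=0


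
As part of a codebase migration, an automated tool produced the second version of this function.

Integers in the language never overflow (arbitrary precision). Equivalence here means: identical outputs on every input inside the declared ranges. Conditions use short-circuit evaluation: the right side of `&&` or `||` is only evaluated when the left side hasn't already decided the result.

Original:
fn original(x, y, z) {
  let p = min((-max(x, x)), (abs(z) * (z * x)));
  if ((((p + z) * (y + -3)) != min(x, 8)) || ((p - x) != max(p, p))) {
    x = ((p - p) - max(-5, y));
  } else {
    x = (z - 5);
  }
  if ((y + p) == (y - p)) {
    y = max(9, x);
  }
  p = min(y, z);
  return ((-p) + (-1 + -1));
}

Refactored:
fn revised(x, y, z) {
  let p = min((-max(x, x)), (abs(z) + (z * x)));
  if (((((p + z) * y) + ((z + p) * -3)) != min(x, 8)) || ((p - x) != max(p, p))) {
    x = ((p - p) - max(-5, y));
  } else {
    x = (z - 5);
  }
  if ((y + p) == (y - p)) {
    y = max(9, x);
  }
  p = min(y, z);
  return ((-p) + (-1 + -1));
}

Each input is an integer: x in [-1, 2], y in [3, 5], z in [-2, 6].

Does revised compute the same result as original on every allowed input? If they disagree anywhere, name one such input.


Input x=-1, y=3, z=4: -5 from original versus -6 from revised.
verdict: not equivalent; witness: x=-1, y=3, z=4


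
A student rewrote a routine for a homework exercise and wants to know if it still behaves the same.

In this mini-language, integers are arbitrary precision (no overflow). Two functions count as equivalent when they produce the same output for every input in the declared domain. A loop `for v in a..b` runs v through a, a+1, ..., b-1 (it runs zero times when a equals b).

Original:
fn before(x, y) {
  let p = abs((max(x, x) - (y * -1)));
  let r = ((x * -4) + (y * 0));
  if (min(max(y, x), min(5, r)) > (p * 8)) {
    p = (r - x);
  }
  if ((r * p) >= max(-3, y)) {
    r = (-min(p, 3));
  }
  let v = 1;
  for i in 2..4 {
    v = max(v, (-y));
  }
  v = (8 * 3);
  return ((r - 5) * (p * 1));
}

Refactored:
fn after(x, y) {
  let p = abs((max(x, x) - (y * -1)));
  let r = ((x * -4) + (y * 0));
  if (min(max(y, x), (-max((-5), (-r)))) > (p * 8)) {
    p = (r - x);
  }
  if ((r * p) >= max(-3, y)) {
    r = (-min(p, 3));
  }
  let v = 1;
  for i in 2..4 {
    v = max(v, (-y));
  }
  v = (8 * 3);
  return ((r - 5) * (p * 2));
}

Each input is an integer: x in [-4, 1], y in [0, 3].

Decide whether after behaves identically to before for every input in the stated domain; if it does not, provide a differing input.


Input x=-4, y=0: -32 from before versus -64 from after.
verdict: not equivalent; witness: x=-4, y=0


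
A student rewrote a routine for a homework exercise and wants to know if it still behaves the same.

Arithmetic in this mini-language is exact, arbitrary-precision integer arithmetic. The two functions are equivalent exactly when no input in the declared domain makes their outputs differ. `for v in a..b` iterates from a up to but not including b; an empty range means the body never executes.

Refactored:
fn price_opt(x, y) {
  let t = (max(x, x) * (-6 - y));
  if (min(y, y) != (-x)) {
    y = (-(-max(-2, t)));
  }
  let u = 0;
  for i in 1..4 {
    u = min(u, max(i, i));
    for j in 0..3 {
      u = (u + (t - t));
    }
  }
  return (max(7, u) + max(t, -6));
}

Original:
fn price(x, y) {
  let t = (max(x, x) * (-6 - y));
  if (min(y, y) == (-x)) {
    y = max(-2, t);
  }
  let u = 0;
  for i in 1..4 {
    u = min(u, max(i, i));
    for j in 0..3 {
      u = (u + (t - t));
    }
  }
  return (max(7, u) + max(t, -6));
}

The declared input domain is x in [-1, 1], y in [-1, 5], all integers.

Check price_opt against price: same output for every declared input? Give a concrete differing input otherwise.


The suspicious edit (`(min(y, y) == (-x))` became `(min(y, y) != (-x))`) never changes the result for any input inside the declared domain; all 21 inputs agree.
verdict: equivalent


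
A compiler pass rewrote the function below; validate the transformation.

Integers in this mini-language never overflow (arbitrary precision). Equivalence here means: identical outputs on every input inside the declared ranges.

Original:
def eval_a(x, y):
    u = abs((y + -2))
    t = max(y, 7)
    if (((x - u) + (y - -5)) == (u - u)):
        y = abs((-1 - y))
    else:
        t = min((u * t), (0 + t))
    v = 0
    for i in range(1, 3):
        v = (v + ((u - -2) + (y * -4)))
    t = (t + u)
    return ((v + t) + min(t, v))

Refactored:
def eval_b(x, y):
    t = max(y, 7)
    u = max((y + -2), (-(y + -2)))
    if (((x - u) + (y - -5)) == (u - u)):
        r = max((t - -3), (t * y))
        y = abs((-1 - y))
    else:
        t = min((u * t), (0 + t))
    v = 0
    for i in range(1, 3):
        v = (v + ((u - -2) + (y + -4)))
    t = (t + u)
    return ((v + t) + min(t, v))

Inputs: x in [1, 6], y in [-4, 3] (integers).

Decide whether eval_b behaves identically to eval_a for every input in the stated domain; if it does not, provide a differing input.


Evaluate both at x=1, y=-4.
eval_a: u := 6 | t := 7 | (((x - u) + (y - -5)) == (u - u)): false | t := 7 | v := 0 | iter i=1: | v := 24 | iter i=2: | v := 48 | t := 13 | result 74
eval_b: t := 7 | u := 6 | (((x - u) + (y - -5)) == (u - u)): false | t := 7 | v := 0 | iter i=1: | v := 0 | iter i=2: | v := 0 | t := 13 | result 13
74 != 13, so the rewrite changes behavior.
verdict: not equivalent; witness: x=1, y=-4


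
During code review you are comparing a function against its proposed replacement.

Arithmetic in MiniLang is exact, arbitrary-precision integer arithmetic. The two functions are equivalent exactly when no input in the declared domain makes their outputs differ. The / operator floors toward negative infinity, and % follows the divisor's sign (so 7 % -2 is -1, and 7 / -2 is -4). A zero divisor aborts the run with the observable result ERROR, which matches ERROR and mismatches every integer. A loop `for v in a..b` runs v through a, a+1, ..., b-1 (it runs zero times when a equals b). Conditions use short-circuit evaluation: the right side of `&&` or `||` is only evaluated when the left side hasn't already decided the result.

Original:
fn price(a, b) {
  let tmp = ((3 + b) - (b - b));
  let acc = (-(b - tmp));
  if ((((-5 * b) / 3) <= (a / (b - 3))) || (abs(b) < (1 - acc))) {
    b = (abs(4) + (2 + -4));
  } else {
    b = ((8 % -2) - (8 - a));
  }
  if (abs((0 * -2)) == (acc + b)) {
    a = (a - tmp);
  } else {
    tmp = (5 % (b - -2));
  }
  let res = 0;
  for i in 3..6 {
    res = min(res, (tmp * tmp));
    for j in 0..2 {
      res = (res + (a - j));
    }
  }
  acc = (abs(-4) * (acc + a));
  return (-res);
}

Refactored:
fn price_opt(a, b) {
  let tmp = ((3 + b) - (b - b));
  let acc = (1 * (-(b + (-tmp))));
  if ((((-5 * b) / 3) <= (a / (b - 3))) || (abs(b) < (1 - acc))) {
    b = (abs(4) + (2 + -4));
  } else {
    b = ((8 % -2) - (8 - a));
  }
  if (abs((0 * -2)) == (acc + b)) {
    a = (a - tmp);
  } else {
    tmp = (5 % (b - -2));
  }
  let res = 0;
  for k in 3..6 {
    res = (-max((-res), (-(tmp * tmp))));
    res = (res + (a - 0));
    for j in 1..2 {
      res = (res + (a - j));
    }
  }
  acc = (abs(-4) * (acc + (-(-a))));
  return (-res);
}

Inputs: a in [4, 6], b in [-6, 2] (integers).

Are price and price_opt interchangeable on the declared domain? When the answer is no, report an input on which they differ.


Behavior is preserved: although constant usage differs, loop structure differs, statement counts differ, min/max/abs usage differs, local variable names differ, arithmetic usage differs, the outputs never diverge.
Spot check at a=4, b=0 — price: tmp = 3; acc = 3; ((((-5 * b) / 3) <= (a / (b - 3))) || (abs(b) < (1 - acc))) -> false; b = -4; (abs((0 * -2)) == (acc + b)) -> false; tmp = -1; res = 0; [i=3]; res = 0; [j=0]; res = 4; [j=1]; res = 7; [i=4]; res = 1; [j=0]; res = 5; [j=1]; res = 8; [i=5]; res = 1; [j=0]; res = 5; [j=1]; res = 8; acc = 28; return -8. price_opt: tmp = 3; acc = 3; ((((-5 * b) / 3) <= (a / (b - 3))) || (abs(b) < (1 - acc))) -> false; b = -4; (abs((0 * -2)) == (acc + b)) -> false; tmp = -1; res = 0; [k=3]; res = 0; res = 4; [j=1]; res = 7; [k=4]; res = 1; res = 5; [j=1]; res = 8; [k=5]; res = 1; res = 5; [j=1]; res = 8; acc = 28; return -8. Both give -8.
Across all 27 domain points the two functions coincide.
verdict: equivalent


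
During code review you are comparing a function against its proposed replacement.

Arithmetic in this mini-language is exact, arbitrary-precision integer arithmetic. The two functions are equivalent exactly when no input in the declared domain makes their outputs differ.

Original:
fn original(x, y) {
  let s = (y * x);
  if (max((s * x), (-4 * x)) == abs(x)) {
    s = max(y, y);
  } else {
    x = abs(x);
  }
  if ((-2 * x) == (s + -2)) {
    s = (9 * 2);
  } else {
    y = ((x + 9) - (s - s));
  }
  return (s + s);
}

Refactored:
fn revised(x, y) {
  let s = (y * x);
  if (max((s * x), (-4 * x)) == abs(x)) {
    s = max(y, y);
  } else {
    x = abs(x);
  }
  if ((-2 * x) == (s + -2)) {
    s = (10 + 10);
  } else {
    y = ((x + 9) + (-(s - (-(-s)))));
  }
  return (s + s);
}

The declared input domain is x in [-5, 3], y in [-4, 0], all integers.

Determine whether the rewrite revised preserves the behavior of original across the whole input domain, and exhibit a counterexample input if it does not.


Not equivalent: x=-1, y=0 separates them (36 vs 40).
original: s := 0 | (max((s * x), (-4 * x)) == abs(x)): false | x := 1 | ((-2 * x) == (s + -2)): true | s := 18 | result 36
revised: s := 0 | (max((s * x), (-4 * x)) == abs(x)): false | x := 1 | ((-2 * x) == (s + -2)): true | s := 20 | result 40
verdict: not equivalent; witness: x=-1, y=0


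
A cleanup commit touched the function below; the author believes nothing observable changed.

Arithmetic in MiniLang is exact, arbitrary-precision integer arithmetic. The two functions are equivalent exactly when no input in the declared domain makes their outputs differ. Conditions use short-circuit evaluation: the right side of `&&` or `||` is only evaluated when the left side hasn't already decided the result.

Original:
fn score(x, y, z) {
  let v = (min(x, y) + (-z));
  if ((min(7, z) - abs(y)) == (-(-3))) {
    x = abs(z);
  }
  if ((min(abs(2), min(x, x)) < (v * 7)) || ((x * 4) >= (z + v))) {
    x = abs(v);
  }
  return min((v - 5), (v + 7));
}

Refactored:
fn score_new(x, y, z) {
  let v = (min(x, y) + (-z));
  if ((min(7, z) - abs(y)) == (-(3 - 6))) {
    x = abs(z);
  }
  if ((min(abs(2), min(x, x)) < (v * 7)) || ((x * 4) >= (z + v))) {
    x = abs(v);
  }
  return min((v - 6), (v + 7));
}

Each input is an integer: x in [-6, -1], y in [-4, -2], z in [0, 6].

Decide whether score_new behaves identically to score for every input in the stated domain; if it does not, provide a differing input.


Consider the input x=-6, y=-4, z=0.
score: v becomes -6; next ((min(7, z) - abs(y)) == (-(-3))) evaluates to false; next ((min(abs(2), min(x, x)) < (v * 7)) || ((x * 4) >= (z + v))) evaluates to false; next final value -11
score_new: v becomes -6; next ((min(7, z) - abs(y)) == (-(3 - 6))) evaluates to false; next ((min(abs(2), min(x, x)) < (v * 7)) || ((x * 4) >= (z + v))) evaluates to false; next final value -12
-11 != -12, so the rewrite changes behavior.
verdict: not equivalent; witness: x=-6, y=-4, z=0


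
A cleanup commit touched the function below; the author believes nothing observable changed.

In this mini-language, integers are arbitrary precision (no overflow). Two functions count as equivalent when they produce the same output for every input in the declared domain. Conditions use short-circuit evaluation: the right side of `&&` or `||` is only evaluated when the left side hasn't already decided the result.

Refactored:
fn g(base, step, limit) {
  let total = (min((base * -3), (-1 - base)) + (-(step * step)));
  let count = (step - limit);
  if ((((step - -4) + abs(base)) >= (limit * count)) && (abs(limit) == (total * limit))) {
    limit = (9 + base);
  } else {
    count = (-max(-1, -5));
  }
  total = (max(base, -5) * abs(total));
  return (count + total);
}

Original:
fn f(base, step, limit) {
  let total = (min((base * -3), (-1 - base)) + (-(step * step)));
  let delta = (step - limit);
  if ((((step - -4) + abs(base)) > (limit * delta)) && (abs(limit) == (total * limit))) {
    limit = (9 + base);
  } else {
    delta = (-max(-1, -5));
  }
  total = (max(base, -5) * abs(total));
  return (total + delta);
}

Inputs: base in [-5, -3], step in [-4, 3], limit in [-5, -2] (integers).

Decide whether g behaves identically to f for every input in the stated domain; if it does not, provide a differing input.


Equivalent. There is a behavioral-looking edit here, yet the outcome never shifts on this domain.
Checked all 96 inputs in the declared domain: the outputs agree on every one.
Spot check at base=-5, step=-3, limit=-5 — f: total=-5, then delta=2, then ((((step - -4) + abs(base)) > (limit * delta)) && (abs(limit) == (total * limit))) is false, then delta=1, then total=-25, then returns -24. g: total=-5, then count=2, then ((((step - -4) + abs(base)) >= (limit * count)) && (abs(limit) == (total * limit))) is false, then count=1, then total=-25, then returns -24. Both give -24.
verdict: equivalent


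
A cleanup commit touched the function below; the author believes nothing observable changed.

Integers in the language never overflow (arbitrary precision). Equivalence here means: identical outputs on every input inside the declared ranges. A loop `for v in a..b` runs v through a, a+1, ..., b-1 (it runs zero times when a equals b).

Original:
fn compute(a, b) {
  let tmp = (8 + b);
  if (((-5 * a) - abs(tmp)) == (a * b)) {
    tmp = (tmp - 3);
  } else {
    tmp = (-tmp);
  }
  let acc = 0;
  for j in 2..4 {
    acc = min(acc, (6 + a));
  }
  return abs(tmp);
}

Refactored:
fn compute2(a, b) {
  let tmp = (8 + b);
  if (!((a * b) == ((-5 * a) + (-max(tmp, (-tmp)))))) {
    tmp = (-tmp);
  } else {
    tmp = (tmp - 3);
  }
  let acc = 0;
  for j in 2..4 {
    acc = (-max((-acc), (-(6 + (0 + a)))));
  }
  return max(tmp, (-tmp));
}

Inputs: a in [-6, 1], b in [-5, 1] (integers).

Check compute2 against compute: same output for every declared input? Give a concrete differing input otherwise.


This is a faithful refactor — min/max/abs usage differs, arithmetic usage differs, constant usage differs, boolean connective usage differs, but the computed results match everywhere.
One worked example (a=-5, b=-3) — compute: tmp = 5; (((-5 * a) - abs(tmp)) == (a * b)) -> false; tmp = -5; acc = 0; [j=2]; acc = 0; [j=3]; acc = 0; return 5; compute2: tmp = 5; (!((a * b) == ((-5 * a) + (-max(tmp, (-tmp)))))) -> true; tmp = -5; acc = 0; [j=2]; acc = 0; [j=3]; acc = 0; return 5; agreement on 5.
Across all 56 domain points the two functions coincide.
verdict: equivalent


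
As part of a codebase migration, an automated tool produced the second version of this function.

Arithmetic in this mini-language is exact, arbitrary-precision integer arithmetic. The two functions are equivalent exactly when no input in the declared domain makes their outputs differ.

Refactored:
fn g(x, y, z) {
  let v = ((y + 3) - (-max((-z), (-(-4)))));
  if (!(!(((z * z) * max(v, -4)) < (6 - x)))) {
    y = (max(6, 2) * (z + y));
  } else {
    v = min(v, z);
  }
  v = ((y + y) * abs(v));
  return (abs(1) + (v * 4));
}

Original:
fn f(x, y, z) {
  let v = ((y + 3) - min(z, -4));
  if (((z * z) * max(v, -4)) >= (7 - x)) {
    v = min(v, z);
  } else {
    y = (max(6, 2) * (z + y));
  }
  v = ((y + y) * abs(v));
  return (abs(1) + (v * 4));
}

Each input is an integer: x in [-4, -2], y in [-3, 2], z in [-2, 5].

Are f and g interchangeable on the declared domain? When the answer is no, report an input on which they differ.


x=-3, y=2, z=-1 yields 433 from f but 17 from g.
verdict: not equivalent; witness: x=-3, y=2, z=-1


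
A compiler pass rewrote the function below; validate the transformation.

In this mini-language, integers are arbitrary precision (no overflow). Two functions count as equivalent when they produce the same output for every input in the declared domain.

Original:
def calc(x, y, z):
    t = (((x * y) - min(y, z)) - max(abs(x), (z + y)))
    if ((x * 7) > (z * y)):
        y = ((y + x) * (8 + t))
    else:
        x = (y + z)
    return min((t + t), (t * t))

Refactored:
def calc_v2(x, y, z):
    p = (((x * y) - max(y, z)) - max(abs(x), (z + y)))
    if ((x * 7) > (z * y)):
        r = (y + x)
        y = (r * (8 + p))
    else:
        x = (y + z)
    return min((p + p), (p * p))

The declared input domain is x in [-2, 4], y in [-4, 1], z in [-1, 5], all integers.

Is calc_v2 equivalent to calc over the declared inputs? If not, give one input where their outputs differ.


The rewrite breaks on x=-2, y=-4, z=-1, where the results are 20 and 14.
calc: t = 10; ((x * 7) > (z * y)) -> false; x = -5; return 20
calc_v2: p = 7; ((x * 7) > (z * y)) -> false; x = -5; return 14
verdict: not equivalent; witness: x=-2, y=-4, z=-1


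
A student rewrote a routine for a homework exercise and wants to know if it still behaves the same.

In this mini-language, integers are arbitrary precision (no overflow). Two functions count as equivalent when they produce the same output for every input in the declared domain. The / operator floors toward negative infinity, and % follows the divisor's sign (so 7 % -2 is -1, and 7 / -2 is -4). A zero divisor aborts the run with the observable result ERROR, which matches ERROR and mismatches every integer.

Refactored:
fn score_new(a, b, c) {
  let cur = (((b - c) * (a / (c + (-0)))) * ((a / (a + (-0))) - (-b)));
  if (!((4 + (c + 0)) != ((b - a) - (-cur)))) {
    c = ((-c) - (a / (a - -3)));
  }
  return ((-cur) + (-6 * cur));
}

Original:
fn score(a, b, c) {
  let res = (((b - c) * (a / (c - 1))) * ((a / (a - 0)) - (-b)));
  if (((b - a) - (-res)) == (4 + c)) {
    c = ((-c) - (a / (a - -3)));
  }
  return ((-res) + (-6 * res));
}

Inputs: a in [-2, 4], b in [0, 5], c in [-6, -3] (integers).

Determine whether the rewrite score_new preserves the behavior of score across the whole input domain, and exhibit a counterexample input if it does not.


Take a=4, b=0, c=-3.
score: res = -3; (((b - a) - (-res)) == (4 + c)) -> false; return 21
score_new: cur = -6; (!((4 + (c + 0)) != ((b - a) - (-cur)))) -> false; return 42
21 != 42, so the rewrite changes behavior.
verdict: not equivalent; witness: a=4, b=0, c=-3


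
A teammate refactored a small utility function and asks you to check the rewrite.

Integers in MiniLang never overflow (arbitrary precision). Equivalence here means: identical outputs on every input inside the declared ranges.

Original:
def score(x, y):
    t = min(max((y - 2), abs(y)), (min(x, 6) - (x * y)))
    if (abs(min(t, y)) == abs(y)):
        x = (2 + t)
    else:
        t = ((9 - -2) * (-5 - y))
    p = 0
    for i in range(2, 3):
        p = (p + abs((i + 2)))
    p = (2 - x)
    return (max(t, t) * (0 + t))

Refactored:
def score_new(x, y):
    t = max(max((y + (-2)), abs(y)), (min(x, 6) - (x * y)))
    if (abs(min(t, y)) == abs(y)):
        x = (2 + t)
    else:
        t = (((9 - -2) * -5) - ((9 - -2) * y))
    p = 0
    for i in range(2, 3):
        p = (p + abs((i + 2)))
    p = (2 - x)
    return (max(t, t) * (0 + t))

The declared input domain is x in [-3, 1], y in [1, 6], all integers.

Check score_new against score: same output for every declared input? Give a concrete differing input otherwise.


The rewrite breaks on x=-3, y=1, where the results are 4356 and 1.
score: t = 0; (abs(min(t, y)) == abs(y)) -> false; t = -66; p = 0; [i=2]; p = 4; p = 5; return 4356
score_new: t = 1; (abs(min(t, y)) == abs(y)) -> true; x = 3; p = 0; [i=2]; p = 4; p = -1; return 1
verdict: not equivalent; witness: x=-3, y=1


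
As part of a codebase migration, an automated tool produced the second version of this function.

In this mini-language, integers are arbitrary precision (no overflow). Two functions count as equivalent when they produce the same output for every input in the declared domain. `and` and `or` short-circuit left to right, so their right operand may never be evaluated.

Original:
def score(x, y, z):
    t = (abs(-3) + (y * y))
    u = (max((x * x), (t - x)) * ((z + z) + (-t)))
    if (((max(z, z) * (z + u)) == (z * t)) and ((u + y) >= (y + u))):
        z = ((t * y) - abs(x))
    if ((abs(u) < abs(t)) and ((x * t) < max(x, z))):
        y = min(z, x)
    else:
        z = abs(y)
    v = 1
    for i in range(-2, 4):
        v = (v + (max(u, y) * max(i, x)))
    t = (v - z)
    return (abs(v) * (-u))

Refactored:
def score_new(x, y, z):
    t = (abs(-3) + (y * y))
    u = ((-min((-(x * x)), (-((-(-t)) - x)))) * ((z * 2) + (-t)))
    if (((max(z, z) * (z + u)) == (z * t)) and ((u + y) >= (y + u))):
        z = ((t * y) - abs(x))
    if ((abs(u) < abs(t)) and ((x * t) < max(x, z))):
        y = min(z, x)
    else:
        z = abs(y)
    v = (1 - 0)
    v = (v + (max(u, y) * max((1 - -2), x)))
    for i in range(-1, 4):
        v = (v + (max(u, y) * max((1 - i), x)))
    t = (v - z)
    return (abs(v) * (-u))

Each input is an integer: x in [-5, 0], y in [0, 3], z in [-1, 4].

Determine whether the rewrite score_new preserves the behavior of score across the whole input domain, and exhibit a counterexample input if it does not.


Behavior is preserved: although statement counts differ; and arithmetic usage differs; and min/max/abs usage differs; and loop structure differs; and constant usage differs, the outputs never diverge.
As a probe, take x=-3, y=3, z=3: score runs t = 12; u = -90; (((max(z, z) * (z + u)) == (z * t)) and ((u + y) >= (y + u))) -> false; ((abs(u) < abs(t)) and ((x * t) < max(x, z))) -> false; z = 3; v = 1; [i=-2]; v = -5; [i=-1]; v = -8; [i=0]; v = -8; [i=1]; v = -5; [i=2]; v = 1; [i=3]; v = 10; t = 7; return 900; score_new runs t = 12; u = -90; (((max(z, z) * (z + u)) == (z * t)) and ((u + y) >= (y + u))) -> false; ((abs(u) < abs(t)) and ((x * t) < max(x, z))) -> false; z = 3; v = 1; v = 10; [i=-1]; v = 16; [i=0]; v = 19; [i=1]; v = 19; [i=2]; v = 16; [i=3]; v = 10; t = 7; return 900; both end at 900.
Across all 144 domain points the two functions coincide.
verdict: equivalent


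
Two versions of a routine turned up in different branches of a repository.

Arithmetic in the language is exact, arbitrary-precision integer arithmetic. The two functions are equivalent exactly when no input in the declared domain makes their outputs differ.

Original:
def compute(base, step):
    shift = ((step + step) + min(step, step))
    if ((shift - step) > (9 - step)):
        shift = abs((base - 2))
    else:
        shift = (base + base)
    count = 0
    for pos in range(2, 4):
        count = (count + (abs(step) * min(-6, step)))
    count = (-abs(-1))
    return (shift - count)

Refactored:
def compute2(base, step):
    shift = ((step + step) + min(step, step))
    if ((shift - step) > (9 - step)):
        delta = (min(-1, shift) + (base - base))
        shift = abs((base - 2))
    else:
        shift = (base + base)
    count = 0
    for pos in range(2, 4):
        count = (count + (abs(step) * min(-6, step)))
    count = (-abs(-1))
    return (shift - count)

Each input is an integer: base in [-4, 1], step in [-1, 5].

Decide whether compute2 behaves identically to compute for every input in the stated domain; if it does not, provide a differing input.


Although constant usage differs, arithmetic usage differs, local variable names differ, statement counts differ, min/max/abs usage differs, 42/42 inputs agree.
verdict: equivalent


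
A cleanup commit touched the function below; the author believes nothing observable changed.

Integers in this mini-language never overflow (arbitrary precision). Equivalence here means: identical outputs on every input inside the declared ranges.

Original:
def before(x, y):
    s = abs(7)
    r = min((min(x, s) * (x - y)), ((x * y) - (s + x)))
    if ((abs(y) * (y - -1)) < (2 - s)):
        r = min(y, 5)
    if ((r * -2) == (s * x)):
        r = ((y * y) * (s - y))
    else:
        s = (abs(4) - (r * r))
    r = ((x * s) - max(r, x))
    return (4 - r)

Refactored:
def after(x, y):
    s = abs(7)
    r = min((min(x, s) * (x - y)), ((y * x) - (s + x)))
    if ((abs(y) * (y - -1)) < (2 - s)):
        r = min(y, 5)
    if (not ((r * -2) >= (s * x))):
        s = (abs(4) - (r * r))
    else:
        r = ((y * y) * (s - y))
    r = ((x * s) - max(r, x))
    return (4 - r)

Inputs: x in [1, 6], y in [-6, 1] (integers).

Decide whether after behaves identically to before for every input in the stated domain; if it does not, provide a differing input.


Take x=1, y=-6.
before: s = 7; r = -14; ((abs(y) * (y - -1)) < (2 - s)) -> true; r = -6; ((r * -2) == (s * x)) -> false; s = -32; r = -33; return 37
after: s = 7; r = -14; ((abs(y) * (y - -1)) < (2 - s)) -> true; r = -6; (not ((r * -2) >= (s * x))) -> false; r = 468; r = -461; return 465
37 and 465 differ, so these are not the same function on this domain.
verdict: not equivalent; witness: x=1, y=-6


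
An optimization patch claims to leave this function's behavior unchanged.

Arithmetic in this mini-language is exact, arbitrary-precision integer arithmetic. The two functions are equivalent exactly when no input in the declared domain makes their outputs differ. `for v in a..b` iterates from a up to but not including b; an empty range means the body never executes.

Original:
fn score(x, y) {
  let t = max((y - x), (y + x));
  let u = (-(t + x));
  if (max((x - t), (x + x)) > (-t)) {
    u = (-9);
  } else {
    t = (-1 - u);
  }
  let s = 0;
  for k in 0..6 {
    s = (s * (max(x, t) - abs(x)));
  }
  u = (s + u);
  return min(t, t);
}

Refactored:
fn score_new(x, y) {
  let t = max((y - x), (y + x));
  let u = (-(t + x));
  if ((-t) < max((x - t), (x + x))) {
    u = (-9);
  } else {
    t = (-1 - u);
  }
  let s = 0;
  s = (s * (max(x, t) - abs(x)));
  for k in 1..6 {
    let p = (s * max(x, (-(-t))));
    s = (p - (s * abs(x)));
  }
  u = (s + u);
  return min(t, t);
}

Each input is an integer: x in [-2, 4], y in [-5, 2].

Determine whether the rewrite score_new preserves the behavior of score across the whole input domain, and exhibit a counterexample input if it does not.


This is a faithful refactor — comparison usage differs; also local variable names differ; also arithmetic usage differs; also min/max/abs usage differs; also statement counts differ; also loop structure differs, but the computed results match everywhere.
Tracing x=3, y=2: score: t := 5 | u := -8 | (max((x - t), (x + x)) > (-t)): true | u := -9 | s := 0 | iter k=0: | s := 0 | iter k=1: | s := 0 | iter k=2: | s := 0 | iter k=3: | s := 0 | iter k=4: | s := 0 | iter k=5: | s := 0 | u := -9 | result 5 | score_new: t := 5 | u := -8 | ((-t) < max((x - t), (x + x))): true | u := -9 | s := 0 | s := 0 | iter k=1: | p := 0 | s := 0 | iter k=2: | p := 0 | s := 0 | iter k=3: | p := 0 | s := 0 | iter k=4: | p := 0 | s := 0 | iter k=5: | p := 0 | s := 0 | u := -9 | result 5 — matching result 5.
Every one of the 56 inputs gives matching results.
verdict: equivalent


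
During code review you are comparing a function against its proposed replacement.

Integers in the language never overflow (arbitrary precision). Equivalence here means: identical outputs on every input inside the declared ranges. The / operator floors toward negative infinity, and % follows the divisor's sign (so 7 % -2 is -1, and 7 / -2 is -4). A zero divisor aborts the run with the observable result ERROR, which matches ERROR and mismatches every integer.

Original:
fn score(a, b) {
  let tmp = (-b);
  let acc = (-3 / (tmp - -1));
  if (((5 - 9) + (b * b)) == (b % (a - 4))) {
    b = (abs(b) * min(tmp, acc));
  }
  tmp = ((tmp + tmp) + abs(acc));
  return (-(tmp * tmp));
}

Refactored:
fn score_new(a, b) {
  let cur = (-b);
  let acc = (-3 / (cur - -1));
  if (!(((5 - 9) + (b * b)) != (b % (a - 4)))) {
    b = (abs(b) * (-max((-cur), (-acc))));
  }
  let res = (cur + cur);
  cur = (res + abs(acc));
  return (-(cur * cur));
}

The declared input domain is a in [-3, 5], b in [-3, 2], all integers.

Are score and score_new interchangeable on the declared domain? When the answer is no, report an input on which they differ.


Although comparison usage differs, and min/max/abs usage differs, and boolean connective usage differs, and statement counts differ, and local variable names differ, 54/54 inputs agree.
verdict: equivalent


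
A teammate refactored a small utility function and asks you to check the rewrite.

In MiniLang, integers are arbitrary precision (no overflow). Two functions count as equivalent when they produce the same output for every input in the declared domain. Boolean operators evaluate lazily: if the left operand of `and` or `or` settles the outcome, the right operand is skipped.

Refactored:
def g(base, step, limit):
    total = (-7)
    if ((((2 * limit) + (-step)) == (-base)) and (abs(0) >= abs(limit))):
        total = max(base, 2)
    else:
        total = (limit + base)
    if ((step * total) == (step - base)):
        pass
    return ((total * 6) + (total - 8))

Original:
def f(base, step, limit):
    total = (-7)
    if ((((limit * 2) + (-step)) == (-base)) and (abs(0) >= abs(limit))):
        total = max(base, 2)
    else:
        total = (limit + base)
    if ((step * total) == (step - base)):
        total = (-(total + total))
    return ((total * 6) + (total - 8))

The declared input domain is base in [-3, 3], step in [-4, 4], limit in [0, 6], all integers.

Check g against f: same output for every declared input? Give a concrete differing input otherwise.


base=-3, step=-1, limit=1 yields 20 from f but -22 from g.
verdict: not equivalent; witness: base=-3, step=-1, limit=1


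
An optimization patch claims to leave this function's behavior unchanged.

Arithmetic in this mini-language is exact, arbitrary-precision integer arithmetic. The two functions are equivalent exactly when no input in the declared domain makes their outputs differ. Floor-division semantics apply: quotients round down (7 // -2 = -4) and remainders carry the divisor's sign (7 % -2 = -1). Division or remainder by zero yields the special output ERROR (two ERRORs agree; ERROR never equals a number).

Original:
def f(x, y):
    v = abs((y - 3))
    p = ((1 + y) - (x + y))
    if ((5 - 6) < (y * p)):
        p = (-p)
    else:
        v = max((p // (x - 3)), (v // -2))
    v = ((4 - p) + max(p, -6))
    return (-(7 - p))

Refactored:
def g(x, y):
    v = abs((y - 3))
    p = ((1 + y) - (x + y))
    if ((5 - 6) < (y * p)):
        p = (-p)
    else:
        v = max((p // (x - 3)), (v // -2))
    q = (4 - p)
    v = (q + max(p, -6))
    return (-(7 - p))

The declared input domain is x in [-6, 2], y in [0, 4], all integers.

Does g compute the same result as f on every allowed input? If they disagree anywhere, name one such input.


The two versions differ — the changes include local variable names differ, and statement counts differ.
Spot check at x=1, y=0 — f: v = 3; p = 0; ((5 - 6) < (y * p)) -> true; p = 0; v = 4; return -7. g: v = 3; p = 0; ((5 - 6) < (y * p)) -> true; p = 0; q = 4; v = 4; return -7. Both give -7.
Every one of the 45 inputs gives matching results.
verdict: equivalent
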